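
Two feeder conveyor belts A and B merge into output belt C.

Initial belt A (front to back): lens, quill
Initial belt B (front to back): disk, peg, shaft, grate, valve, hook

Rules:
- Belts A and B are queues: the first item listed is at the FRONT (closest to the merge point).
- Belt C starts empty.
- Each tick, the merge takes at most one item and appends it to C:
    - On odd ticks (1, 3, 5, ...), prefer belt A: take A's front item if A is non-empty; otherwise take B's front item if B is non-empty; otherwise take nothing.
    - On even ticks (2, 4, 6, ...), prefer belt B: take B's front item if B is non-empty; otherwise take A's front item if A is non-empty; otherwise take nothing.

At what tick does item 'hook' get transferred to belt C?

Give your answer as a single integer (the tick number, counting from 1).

Tick 1: prefer A, take lens from A; A=[quill] B=[disk,peg,shaft,grate,valve,hook] C=[lens]
Tick 2: prefer B, take disk from B; A=[quill] B=[peg,shaft,grate,valve,hook] C=[lens,disk]
Tick 3: prefer A, take quill from A; A=[-] B=[peg,shaft,grate,valve,hook] C=[lens,disk,quill]
Tick 4: prefer B, take peg from B; A=[-] B=[shaft,grate,valve,hook] C=[lens,disk,quill,peg]
Tick 5: prefer A, take shaft from B; A=[-] B=[grate,valve,hook] C=[lens,disk,quill,peg,shaft]
Tick 6: prefer B, take grate from B; A=[-] B=[valve,hook] C=[lens,disk,quill,peg,shaft,grate]
Tick 7: prefer A, take valve from B; A=[-] B=[hook] C=[lens,disk,quill,peg,shaft,grate,valve]
Tick 8: prefer B, take hook from B; A=[-] B=[-] C=[lens,disk,quill,peg,shaft,grate,valve,hook]

Answer: 8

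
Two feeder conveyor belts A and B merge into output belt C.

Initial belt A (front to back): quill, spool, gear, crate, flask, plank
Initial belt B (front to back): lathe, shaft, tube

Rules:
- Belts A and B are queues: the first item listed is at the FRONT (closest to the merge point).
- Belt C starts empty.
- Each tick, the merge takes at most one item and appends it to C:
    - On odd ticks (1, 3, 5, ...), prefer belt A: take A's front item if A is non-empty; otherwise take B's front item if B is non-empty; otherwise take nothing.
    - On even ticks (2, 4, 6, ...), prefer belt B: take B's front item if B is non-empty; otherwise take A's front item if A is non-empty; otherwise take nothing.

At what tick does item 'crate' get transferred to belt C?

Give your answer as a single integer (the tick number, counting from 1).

Answer: 7

Derivation:
Tick 1: prefer A, take quill from A; A=[spool,gear,crate,flask,plank] B=[lathe,shaft,tube] C=[quill]
Tick 2: prefer B, take lathe from B; A=[spool,gear,crate,flask,plank] B=[shaft,tube] C=[quill,lathe]
Tick 3: prefer A, take spool from A; A=[gear,crate,flask,plank] B=[shaft,tube] C=[quill,lathe,spool]
Tick 4: prefer B, take shaft from B; A=[gear,crate,flask,plank] B=[tube] C=[quill,lathe,spool,shaft]
Tick 5: prefer A, take gear from A; A=[crate,flask,plank] B=[tube] C=[quill,lathe,spool,shaft,gear]
Tick 6: prefer B, take tube from B; A=[crate,flask,plank] B=[-] C=[quill,lathe,spool,shaft,gear,tube]
Tick 7: prefer A, take crate from A; A=[flask,plank] B=[-] C=[quill,lathe,spool,shaft,gear,tube,crate]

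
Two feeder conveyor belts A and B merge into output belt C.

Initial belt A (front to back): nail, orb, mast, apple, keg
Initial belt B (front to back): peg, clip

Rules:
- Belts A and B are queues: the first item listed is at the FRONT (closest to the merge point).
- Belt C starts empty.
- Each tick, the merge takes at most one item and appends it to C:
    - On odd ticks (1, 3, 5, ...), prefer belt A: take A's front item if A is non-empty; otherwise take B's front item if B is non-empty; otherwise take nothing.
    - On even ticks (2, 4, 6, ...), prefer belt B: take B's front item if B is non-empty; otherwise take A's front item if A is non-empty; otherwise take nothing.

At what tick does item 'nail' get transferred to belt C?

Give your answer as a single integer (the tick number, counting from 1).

Tick 1: prefer A, take nail from A; A=[orb,mast,apple,keg] B=[peg,clip] C=[nail]

Answer: 1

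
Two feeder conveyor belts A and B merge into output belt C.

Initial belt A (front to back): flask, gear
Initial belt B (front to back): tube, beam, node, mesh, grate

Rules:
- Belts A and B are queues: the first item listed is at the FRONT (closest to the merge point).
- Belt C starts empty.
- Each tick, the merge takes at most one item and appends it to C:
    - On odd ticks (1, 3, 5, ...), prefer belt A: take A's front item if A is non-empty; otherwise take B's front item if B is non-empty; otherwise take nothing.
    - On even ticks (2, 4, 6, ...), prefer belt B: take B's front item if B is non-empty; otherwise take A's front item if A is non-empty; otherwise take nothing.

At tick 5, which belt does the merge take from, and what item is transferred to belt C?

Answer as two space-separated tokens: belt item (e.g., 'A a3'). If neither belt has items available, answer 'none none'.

Tick 1: prefer A, take flask from A; A=[gear] B=[tube,beam,node,mesh,grate] C=[flask]
Tick 2: prefer B, take tube from B; A=[gear] B=[beam,node,mesh,grate] C=[flask,tube]
Tick 3: prefer A, take gear from A; A=[-] B=[beam,node,mesh,grate] C=[flask,tube,gear]
Tick 4: prefer B, take beam from B; A=[-] B=[node,mesh,grate] C=[flask,tube,gear,beam]
Tick 5: prefer A, take node from B; A=[-] B=[mesh,grate] C=[flask,tube,gear,beam,node]

Answer: B node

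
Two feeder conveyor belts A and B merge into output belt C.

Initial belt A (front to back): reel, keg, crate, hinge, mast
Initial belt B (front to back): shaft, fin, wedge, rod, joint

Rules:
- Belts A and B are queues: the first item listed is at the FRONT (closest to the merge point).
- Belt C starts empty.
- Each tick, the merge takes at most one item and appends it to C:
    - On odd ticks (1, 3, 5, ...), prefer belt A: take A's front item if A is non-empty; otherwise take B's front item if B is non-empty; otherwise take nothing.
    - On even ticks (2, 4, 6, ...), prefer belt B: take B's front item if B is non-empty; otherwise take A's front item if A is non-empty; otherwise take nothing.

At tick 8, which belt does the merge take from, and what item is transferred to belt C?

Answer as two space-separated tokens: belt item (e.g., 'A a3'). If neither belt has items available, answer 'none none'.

Tick 1: prefer A, take reel from A; A=[keg,crate,hinge,mast] B=[shaft,fin,wedge,rod,joint] C=[reel]
Tick 2: prefer B, take shaft from B; A=[keg,crate,hinge,mast] B=[fin,wedge,rod,joint] C=[reel,shaft]
Tick 3: prefer A, take keg from A; A=[crate,hinge,mast] B=[fin,wedge,rod,joint] C=[reel,shaft,keg]
Tick 4: prefer B, take fin from B; A=[crate,hinge,mast] B=[wedge,rod,joint] C=[reel,shaft,keg,fin]
Tick 5: prefer A, take crate from A; A=[hinge,mast] B=[wedge,rod,joint] C=[reel,shaft,keg,fin,crate]
Tick 6: prefer B, take wedge from B; A=[hinge,mast] B=[rod,joint] C=[reel,shaft,keg,fin,crate,wedge]
Tick 7: prefer A, take hinge from A; A=[mast] B=[rod,joint] C=[reel,shaft,keg,fin,crate,wedge,hinge]
Tick 8: prefer B, take rod from B; A=[mast] B=[joint] C=[reel,shaft,keg,fin,crate,wedge,hinge,rod]

Answer: B rod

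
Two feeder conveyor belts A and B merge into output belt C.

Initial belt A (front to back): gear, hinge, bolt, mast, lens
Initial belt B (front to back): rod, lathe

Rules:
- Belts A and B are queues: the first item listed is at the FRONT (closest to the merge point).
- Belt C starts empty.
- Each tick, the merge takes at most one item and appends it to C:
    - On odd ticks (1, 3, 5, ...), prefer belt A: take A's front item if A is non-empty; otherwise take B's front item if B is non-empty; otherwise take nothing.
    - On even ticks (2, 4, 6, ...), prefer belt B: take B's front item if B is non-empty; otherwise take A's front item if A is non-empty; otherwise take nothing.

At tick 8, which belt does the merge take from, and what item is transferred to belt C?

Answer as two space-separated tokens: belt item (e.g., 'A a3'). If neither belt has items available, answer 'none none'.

Answer: none none

Derivation:
Tick 1: prefer A, take gear from A; A=[hinge,bolt,mast,lens] B=[rod,lathe] C=[gear]
Tick 2: prefer B, take rod from B; A=[hinge,bolt,mast,lens] B=[lathe] C=[gear,rod]
Tick 3: prefer A, take hinge from A; A=[bolt,mast,lens] B=[lathe] C=[gear,rod,hinge]
Tick 4: prefer B, take lathe from B; A=[bolt,mast,lens] B=[-] C=[gear,rod,hinge,lathe]
Tick 5: prefer A, take bolt from A; A=[mast,lens] B=[-] C=[gear,rod,hinge,lathe,bolt]
Tick 6: prefer B, take mast from A; A=[lens] B=[-] C=[gear,rod,hinge,lathe,bolt,mast]
Tick 7: prefer A, take lens from A; A=[-] B=[-] C=[gear,rod,hinge,lathe,bolt,mast,lens]
Tick 8: prefer B, both empty, nothing taken; A=[-] B=[-] C=[gear,rod,hinge,lathe,bolt,mast,lens]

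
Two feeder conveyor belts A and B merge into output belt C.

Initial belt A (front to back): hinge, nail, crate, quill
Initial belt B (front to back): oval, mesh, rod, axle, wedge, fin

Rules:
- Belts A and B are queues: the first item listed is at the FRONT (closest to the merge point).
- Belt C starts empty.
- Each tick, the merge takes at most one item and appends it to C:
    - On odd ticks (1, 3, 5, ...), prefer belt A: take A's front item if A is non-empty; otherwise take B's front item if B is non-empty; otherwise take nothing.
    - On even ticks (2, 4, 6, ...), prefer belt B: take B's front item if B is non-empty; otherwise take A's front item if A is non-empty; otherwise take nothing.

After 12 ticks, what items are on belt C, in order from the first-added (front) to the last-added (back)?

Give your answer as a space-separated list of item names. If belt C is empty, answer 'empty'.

Tick 1: prefer A, take hinge from A; A=[nail,crate,quill] B=[oval,mesh,rod,axle,wedge,fin] C=[hinge]
Tick 2: prefer B, take oval from B; A=[nail,crate,quill] B=[mesh,rod,axle,wedge,fin] C=[hinge,oval]
Tick 3: prefer A, take nail from A; A=[crate,quill] B=[mesh,rod,axle,wedge,fin] C=[hinge,oval,nail]
Tick 4: prefer B, take mesh from B; A=[crate,quill] B=[rod,axle,wedge,fin] C=[hinge,oval,nail,mesh]
Tick 5: prefer A, take crate from A; A=[quill] B=[rod,axle,wedge,fin] C=[hinge,oval,nail,mesh,crate]
Tick 6: prefer B, take rod from B; A=[quill] B=[axle,wedge,fin] C=[hinge,oval,nail,mesh,crate,rod]
Tick 7: prefer A, take quill from A; A=[-] B=[axle,wedge,fin] C=[hinge,oval,nail,mesh,crate,rod,quill]
Tick 8: prefer B, take axle from B; A=[-] B=[wedge,fin] C=[hinge,oval,nail,mesh,crate,rod,quill,axle]
Tick 9: prefer A, take wedge from B; A=[-] B=[fin] C=[hinge,oval,nail,mesh,crate,rod,quill,axle,wedge]
Tick 10: prefer B, take fin from B; A=[-] B=[-] C=[hinge,oval,nail,mesh,crate,rod,quill,axle,wedge,fin]
Tick 11: prefer A, both empty, nothing taken; A=[-] B=[-] C=[hinge,oval,nail,mesh,crate,rod,quill,axle,wedge,fin]
Tick 12: prefer B, both empty, nothing taken; A=[-] B=[-] C=[hinge,oval,nail,mesh,crate,rod,quill,axle,wedge,fin]

Answer: hinge oval nail mesh crate rod quill axle wedge fin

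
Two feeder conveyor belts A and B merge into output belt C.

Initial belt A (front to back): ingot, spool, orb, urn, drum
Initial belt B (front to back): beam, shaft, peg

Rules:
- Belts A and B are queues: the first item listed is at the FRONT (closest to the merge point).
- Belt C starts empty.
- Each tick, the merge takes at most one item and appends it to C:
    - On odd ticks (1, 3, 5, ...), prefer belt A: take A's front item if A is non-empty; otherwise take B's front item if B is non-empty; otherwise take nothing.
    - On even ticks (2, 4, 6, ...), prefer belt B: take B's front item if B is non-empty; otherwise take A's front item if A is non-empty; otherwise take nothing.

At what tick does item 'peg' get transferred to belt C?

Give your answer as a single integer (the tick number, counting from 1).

Answer: 6

Derivation:
Tick 1: prefer A, take ingot from A; A=[spool,orb,urn,drum] B=[beam,shaft,peg] C=[ingot]
Tick 2: prefer B, take beam from B; A=[spool,orb,urn,drum] B=[shaft,peg] C=[ingot,beam]
Tick 3: prefer A, take spool from A; A=[orb,urn,drum] B=[shaft,peg] C=[ingot,beam,spool]
Tick 4: prefer B, take shaft from B; A=[orb,urn,drum] B=[peg] C=[ingot,beam,spool,shaft]
Tick 5: prefer A, take orb from A; A=[urn,drum] B=[peg] C=[ingot,beam,spool,shaft,orb]
Tick 6: prefer B, take peg from B; A=[urn,drum] B=[-] C=[ingot,beam,spool,shaft,orb,peg]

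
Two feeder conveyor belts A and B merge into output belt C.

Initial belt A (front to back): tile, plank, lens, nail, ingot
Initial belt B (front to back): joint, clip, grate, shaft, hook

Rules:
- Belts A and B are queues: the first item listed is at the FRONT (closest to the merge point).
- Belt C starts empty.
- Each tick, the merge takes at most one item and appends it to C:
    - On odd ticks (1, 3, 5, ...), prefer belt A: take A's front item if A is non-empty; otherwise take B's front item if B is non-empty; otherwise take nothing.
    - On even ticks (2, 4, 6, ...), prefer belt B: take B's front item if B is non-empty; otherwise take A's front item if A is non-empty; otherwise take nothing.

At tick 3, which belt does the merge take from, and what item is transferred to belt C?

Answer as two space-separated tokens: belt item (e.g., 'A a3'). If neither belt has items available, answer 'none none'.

Answer: A plank

Derivation:
Tick 1: prefer A, take tile from A; A=[plank,lens,nail,ingot] B=[joint,clip,grate,shaft,hook] C=[tile]
Tick 2: prefer B, take joint from B; A=[plank,lens,nail,ingot] B=[clip,grate,shaft,hook] C=[tile,joint]
Tick 3: prefer A, take plank from A; A=[lens,nail,ingot] B=[clip,grate,shaft,hook] C=[tile,joint,plank]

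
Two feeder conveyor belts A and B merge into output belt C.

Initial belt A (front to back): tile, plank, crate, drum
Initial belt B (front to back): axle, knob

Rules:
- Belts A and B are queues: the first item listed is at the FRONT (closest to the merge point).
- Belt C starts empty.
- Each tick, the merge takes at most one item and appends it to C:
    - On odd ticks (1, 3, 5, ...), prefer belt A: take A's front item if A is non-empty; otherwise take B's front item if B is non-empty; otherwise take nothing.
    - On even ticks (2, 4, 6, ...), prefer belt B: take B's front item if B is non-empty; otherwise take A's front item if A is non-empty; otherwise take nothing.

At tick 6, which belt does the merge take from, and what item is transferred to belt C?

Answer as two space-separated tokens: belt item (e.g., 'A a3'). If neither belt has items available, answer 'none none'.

Tick 1: prefer A, take tile from A; A=[plank,crate,drum] B=[axle,knob] C=[tile]
Tick 2: prefer B, take axle from B; A=[plank,crate,drum] B=[knob] C=[tile,axle]
Tick 3: prefer A, take plank from A; A=[crate,drum] B=[knob] C=[tile,axle,plank]
Tick 4: prefer B, take knob from B; A=[crate,drum] B=[-] C=[tile,axle,plank,knob]
Tick 5: prefer A, take crate from A; A=[drum] B=[-] C=[tile,axle,plank,knob,crate]
Tick 6: prefer B, take drum from A; A=[-] B=[-] C=[tile,axle,plank,knob,crate,drum]

Answer: A drum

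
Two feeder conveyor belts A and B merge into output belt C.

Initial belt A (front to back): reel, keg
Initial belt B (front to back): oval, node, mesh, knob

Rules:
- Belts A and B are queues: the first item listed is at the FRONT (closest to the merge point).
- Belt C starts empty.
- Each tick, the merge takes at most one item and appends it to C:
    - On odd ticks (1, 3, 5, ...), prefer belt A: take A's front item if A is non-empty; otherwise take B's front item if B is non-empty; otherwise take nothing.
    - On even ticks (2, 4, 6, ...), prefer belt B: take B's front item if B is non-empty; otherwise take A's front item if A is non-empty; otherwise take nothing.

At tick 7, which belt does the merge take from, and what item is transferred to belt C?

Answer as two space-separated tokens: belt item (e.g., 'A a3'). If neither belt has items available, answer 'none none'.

Tick 1: prefer A, take reel from A; A=[keg] B=[oval,node,mesh,knob] C=[reel]
Tick 2: prefer B, take oval from B; A=[keg] B=[node,mesh,knob] C=[reel,oval]
Tick 3: prefer A, take keg from A; A=[-] B=[node,mesh,knob] C=[reel,oval,keg]
Tick 4: prefer B, take node from B; A=[-] B=[mesh,knob] C=[reel,oval,keg,node]
Tick 5: prefer A, take mesh from B; A=[-] B=[knob] C=[reel,oval,keg,node,mesh]
Tick 6: prefer B, take knob from B; A=[-] B=[-] C=[reel,oval,keg,node,mesh,knob]
Tick 7: prefer A, both empty, nothing taken; A=[-] B=[-] C=[reel,oval,keg,node,mesh,knob]

Answer: none none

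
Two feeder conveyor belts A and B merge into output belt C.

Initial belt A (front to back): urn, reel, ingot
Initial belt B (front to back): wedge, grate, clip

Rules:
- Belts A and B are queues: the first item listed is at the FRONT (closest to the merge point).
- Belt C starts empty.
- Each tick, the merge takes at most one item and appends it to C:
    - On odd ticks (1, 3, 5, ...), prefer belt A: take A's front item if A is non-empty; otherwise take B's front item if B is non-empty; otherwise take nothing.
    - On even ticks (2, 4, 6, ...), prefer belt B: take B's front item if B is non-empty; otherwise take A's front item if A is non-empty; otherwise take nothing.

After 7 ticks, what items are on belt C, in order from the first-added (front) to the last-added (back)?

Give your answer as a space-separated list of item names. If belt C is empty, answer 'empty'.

Tick 1: prefer A, take urn from A; A=[reel,ingot] B=[wedge,grate,clip] C=[urn]
Tick 2: prefer B, take wedge from B; A=[reel,ingot] B=[grate,clip] C=[urn,wedge]
Tick 3: prefer A, take reel from A; A=[ingot] B=[grate,clip] C=[urn,wedge,reel]
Tick 4: prefer B, take grate from B; A=[ingot] B=[clip] C=[urn,wedge,reel,grate]
Tick 5: prefer A, take ingot from A; A=[-] B=[clip] C=[urn,wedge,reel,grate,ingot]
Tick 6: prefer B, take clip from B; A=[-] B=[-] C=[urn,wedge,reel,grate,ingot,clip]
Tick 7: prefer A, both empty, nothing taken; A=[-] B=[-] C=[urn,wedge,reel,grate,ingot,clip]

Answer: urn wedge reel grate ingot clip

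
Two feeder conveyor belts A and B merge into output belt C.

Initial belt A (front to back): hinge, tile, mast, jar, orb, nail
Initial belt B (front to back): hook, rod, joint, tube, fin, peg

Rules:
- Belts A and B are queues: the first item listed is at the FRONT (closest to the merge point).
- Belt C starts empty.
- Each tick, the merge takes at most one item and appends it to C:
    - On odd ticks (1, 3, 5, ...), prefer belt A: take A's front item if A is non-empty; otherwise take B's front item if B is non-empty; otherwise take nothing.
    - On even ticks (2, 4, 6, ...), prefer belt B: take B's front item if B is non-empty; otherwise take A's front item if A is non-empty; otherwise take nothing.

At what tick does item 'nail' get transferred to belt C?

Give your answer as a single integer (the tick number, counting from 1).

Answer: 11

Derivation:
Tick 1: prefer A, take hinge from A; A=[tile,mast,jar,orb,nail] B=[hook,rod,joint,tube,fin,peg] C=[hinge]
Tick 2: prefer B, take hook from B; A=[tile,mast,jar,orb,nail] B=[rod,joint,tube,fin,peg] C=[hinge,hook]
Tick 3: prefer A, take tile from A; A=[mast,jar,orb,nail] B=[rod,joint,tube,fin,peg] C=[hinge,hook,tile]
Tick 4: prefer B, take rod from B; A=[mast,jar,orb,nail] B=[joint,tube,fin,peg] C=[hinge,hook,tile,rod]
Tick 5: prefer A, take mast from A; A=[jar,orb,nail] B=[joint,tube,fin,peg] C=[hinge,hook,tile,rod,mast]
Tick 6: prefer B, take joint from B; A=[jar,orb,nail] B=[tube,fin,peg] C=[hinge,hook,tile,rod,mast,joint]
Tick 7: prefer A, take jar from A; A=[orb,nail] B=[tube,fin,peg] C=[hinge,hook,tile,rod,mast,joint,jar]
Tick 8: prefer B, take tube from B; A=[orb,nail] B=[fin,peg] C=[hinge,hook,tile,rod,mast,joint,jar,tube]
Tick 9: prefer A, take orb from A; A=[nail] B=[fin,peg] C=[hinge,hook,tile,rod,mast,joint,jar,tube,orb]
Tick 10: prefer B, take fin from B; A=[nail] B=[peg] C=[hinge,hook,tile,rod,mast,joint,jar,tube,orb,fin]
Tick 11: prefer A, take nail from A; A=[-] B=[peg] C=[hinge,hook,tile,rod,mast,joint,jar,tube,orb,fin,nail]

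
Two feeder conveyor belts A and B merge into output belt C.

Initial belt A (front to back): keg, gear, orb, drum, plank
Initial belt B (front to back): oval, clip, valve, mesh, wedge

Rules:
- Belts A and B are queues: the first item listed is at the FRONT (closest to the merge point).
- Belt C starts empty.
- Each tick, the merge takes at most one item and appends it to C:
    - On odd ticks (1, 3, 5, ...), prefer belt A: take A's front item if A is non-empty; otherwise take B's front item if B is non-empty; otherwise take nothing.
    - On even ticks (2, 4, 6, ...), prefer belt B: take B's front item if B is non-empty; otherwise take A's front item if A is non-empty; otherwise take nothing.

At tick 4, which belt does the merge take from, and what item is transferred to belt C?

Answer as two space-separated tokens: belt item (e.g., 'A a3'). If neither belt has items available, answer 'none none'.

Answer: B clip

Derivation:
Tick 1: prefer A, take keg from A; A=[gear,orb,drum,plank] B=[oval,clip,valve,mesh,wedge] C=[keg]
Tick 2: prefer B, take oval from B; A=[gear,orb,drum,plank] B=[clip,valve,mesh,wedge] C=[keg,oval]
Tick 3: prefer A, take gear from A; A=[orb,drum,plank] B=[clip,valve,mesh,wedge] C=[keg,oval,gear]
Tick 4: prefer B, take clip from B; A=[orb,drum,plank] B=[valve,mesh,wedge] C=[keg,oval,gear,clip]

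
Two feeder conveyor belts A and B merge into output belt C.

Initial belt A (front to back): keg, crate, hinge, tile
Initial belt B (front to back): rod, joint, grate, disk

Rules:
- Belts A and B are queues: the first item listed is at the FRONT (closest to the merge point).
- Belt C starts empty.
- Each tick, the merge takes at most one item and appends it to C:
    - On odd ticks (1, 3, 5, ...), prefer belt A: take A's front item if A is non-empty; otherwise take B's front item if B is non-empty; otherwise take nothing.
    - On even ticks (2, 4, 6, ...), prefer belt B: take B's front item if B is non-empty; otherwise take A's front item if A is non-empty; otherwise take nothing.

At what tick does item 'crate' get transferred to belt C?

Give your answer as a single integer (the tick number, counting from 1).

Tick 1: prefer A, take keg from A; A=[crate,hinge,tile] B=[rod,joint,grate,disk] C=[keg]
Tick 2: prefer B, take rod from B; A=[crate,hinge,tile] B=[joint,grate,disk] C=[keg,rod]
Tick 3: prefer A, take crate from A; A=[hinge,tile] B=[joint,grate,disk] C=[keg,rod,crate]

Answer: 3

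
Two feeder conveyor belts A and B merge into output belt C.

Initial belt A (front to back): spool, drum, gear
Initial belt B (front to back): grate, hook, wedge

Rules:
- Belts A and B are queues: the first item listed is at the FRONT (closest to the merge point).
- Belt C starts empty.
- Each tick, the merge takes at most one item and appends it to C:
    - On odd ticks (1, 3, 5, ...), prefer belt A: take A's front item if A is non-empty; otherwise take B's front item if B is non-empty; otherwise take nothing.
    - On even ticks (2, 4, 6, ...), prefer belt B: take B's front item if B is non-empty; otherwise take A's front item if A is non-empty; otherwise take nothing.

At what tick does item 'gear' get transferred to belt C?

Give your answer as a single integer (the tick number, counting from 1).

Answer: 5

Derivation:
Tick 1: prefer A, take spool from A; A=[drum,gear] B=[grate,hook,wedge] C=[spool]
Tick 2: prefer B, take grate from B; A=[drum,gear] B=[hook,wedge] C=[spool,grate]
Tick 3: prefer A, take drum from A; A=[gear] B=[hook,wedge] C=[spool,grate,drum]
Tick 4: prefer B, take hook from B; A=[gear] B=[wedge] C=[spool,grate,drum,hook]
Tick 5: prefer A, take gear from A; A=[-] B=[wedge] C=[spool,grate,drum,hook,gear]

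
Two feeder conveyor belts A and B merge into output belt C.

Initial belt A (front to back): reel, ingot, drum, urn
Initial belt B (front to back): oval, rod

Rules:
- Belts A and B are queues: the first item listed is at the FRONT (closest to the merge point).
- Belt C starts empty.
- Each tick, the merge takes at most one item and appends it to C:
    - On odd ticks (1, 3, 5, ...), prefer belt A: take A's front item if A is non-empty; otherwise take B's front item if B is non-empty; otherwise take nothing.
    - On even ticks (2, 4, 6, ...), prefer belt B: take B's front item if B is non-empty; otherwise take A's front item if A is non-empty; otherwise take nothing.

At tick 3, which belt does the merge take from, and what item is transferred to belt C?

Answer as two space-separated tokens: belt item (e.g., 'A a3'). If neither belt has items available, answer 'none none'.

Answer: A ingot

Derivation:
Tick 1: prefer A, take reel from A; A=[ingot,drum,urn] B=[oval,rod] C=[reel]
Tick 2: prefer B, take oval from B; A=[ingot,drum,urn] B=[rod] C=[reel,oval]
Tick 3: prefer A, take ingot from A; A=[drum,urn] B=[rod] C=[reel,oval,ingot]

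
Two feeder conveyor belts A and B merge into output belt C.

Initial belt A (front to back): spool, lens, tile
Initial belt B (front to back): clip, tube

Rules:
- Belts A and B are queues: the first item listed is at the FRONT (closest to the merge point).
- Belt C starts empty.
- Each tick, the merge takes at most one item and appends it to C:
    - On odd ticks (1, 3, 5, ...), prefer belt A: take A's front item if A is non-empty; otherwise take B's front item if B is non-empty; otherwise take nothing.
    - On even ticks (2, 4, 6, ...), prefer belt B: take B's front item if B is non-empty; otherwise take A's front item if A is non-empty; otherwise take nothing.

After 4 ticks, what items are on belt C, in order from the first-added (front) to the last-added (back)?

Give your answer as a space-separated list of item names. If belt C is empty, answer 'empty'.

Answer: spool clip lens tube

Derivation:
Tick 1: prefer A, take spool from A; A=[lens,tile] B=[clip,tube] C=[spool]
Tick 2: prefer B, take clip from B; A=[lens,tile] B=[tube] C=[spool,clip]
Tick 3: prefer A, take lens from A; A=[tile] B=[tube] C=[spool,clip,lens]
Tick 4: prefer B, take tube from B; A=[tile] B=[-] C=[spool,clip,lens,tube]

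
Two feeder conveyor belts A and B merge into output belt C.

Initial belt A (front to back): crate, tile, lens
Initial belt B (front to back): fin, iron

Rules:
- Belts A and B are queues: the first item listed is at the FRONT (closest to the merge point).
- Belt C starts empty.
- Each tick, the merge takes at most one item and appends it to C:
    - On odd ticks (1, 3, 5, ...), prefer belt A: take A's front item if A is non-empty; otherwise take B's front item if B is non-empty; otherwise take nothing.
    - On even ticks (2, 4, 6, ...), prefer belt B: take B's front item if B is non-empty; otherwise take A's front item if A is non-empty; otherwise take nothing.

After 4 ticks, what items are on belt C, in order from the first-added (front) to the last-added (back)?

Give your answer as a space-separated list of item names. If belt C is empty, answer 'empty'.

Answer: crate fin tile iron

Derivation:
Tick 1: prefer A, take crate from A; A=[tile,lens] B=[fin,iron] C=[crate]
Tick 2: prefer B, take fin from B; A=[tile,lens] B=[iron] C=[crate,fin]
Tick 3: prefer A, take tile from A; A=[lens] B=[iron] C=[crate,fin,tile]
Tick 4: prefer B, take iron from B; A=[lens] B=[-] C=[crate,fin,tile,iron]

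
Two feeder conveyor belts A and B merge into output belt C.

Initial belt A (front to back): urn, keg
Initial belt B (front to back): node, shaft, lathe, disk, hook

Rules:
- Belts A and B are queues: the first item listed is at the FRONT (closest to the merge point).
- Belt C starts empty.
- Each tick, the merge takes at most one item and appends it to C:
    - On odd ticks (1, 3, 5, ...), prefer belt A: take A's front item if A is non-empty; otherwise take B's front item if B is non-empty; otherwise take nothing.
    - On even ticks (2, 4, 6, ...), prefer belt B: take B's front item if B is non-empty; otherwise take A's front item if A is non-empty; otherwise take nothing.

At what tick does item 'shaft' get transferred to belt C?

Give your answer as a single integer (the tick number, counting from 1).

Tick 1: prefer A, take urn from A; A=[keg] B=[node,shaft,lathe,disk,hook] C=[urn]
Tick 2: prefer B, take node from B; A=[keg] B=[shaft,lathe,disk,hook] C=[urn,node]
Tick 3: prefer A, take keg from A; A=[-] B=[shaft,lathe,disk,hook] C=[urn,node,keg]
Tick 4: prefer B, take shaft from B; A=[-] B=[lathe,disk,hook] C=[urn,node,keg,shaft]

Answer: 4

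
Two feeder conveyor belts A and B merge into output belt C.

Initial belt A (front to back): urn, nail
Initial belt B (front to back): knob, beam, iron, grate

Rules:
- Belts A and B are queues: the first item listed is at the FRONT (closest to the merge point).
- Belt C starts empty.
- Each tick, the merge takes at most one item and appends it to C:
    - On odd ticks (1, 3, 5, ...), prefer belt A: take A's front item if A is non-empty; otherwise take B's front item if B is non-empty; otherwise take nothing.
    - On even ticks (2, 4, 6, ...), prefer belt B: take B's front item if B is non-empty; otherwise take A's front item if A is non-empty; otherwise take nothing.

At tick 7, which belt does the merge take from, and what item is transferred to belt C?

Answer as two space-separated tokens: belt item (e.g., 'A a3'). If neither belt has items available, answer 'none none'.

Tick 1: prefer A, take urn from A; A=[nail] B=[knob,beam,iron,grate] C=[urn]
Tick 2: prefer B, take knob from B; A=[nail] B=[beam,iron,grate] C=[urn,knob]
Tick 3: prefer A, take nail from A; A=[-] B=[beam,iron,grate] C=[urn,knob,nail]
Tick 4: prefer B, take beam from B; A=[-] B=[iron,grate] C=[urn,knob,nail,beam]
Tick 5: prefer A, take iron from B; A=[-] B=[grate] C=[urn,knob,nail,beam,iron]
Tick 6: prefer B, take grate from B; A=[-] B=[-] C=[urn,knob,nail,beam,iron,grate]
Tick 7: prefer A, both empty, nothing taken; A=[-] B=[-] C=[urn,knob,nail,beam,iron,grate]

Answer: none none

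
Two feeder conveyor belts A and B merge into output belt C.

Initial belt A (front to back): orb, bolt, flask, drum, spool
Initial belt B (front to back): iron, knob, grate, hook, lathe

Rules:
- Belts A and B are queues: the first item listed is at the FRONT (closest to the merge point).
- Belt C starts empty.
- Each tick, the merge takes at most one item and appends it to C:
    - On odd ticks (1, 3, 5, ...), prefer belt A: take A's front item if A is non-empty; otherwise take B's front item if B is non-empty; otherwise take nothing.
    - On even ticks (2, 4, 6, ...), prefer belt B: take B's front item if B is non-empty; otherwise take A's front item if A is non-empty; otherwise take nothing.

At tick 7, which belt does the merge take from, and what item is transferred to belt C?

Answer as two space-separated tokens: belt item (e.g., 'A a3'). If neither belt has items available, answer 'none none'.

Tick 1: prefer A, take orb from A; A=[bolt,flask,drum,spool] B=[iron,knob,grate,hook,lathe] C=[orb]
Tick 2: prefer B, take iron from B; A=[bolt,flask,drum,spool] B=[knob,grate,hook,lathe] C=[orb,iron]
Tick 3: prefer A, take bolt from A; A=[flask,drum,spool] B=[knob,grate,hook,lathe] C=[orb,iron,bolt]
Tick 4: prefer B, take knob from B; A=[flask,drum,spool] B=[grate,hook,lathe] C=[orb,iron,bolt,knob]
Tick 5: prefer A, take flask from A; A=[drum,spool] B=[grate,hook,lathe] C=[orb,iron,bolt,knob,flask]
Tick 6: prefer B, take grate from B; A=[drum,spool] B=[hook,lathe] C=[orb,iron,bolt,knob,flask,grate]
Tick 7: prefer A, take drum from A; A=[spool] B=[hook,lathe] C=[orb,iron,bolt,knob,flask,grate,drum]

Answer: A drum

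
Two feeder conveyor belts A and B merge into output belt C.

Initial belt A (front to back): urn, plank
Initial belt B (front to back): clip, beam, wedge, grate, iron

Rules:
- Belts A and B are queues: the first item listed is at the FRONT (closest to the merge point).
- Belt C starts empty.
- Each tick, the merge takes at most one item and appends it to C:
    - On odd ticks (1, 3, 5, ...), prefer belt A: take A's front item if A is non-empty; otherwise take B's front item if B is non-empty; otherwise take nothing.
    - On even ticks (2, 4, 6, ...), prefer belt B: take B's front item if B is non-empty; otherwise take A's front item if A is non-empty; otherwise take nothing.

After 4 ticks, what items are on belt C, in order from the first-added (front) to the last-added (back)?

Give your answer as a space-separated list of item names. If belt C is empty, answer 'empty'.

Answer: urn clip plank beam

Derivation:
Tick 1: prefer A, take urn from A; A=[plank] B=[clip,beam,wedge,grate,iron] C=[urn]
Tick 2: prefer B, take clip from B; A=[plank] B=[beam,wedge,grate,iron] C=[urn,clip]
Tick 3: prefer A, take plank from A; A=[-] B=[beam,wedge,grate,iron] C=[urn,clip,plank]
Tick 4: prefer B, take beam from B; A=[-] B=[wedge,grate,iron] C=[urn,clip,plank,beam]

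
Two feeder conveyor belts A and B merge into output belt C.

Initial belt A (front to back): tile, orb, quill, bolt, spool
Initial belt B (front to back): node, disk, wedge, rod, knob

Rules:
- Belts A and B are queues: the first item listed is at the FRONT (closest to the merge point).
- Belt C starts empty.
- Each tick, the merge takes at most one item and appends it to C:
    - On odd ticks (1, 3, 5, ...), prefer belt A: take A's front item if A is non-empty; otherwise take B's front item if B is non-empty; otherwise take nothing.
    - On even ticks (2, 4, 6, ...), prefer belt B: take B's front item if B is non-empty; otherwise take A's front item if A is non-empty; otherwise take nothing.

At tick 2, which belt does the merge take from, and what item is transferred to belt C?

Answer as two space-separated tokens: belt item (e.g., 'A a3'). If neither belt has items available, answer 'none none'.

Answer: B node

Derivation:
Tick 1: prefer A, take tile from A; A=[orb,quill,bolt,spool] B=[node,disk,wedge,rod,knob] C=[tile]
Tick 2: prefer B, take node from B; A=[orb,quill,bolt,spool] B=[disk,wedge,rod,knob] C=[tile,node]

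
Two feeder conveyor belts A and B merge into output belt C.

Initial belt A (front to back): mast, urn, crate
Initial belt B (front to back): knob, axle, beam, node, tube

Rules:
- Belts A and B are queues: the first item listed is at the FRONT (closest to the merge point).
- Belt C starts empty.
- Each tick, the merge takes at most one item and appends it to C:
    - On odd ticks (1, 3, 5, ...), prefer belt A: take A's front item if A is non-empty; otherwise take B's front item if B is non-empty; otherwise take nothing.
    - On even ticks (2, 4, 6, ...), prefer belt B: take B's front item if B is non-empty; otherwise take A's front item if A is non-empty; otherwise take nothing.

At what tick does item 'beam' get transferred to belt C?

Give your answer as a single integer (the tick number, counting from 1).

Tick 1: prefer A, take mast from A; A=[urn,crate] B=[knob,axle,beam,node,tube] C=[mast]
Tick 2: prefer B, take knob from B; A=[urn,crate] B=[axle,beam,node,tube] C=[mast,knob]
Tick 3: prefer A, take urn from A; A=[crate] B=[axle,beam,node,tube] C=[mast,knob,urn]
Tick 4: prefer B, take axle from B; A=[crate] B=[beam,node,tube] C=[mast,knob,urn,axle]
Tick 5: prefer A, take crate from A; A=[-] B=[beam,node,tube] C=[mast,knob,urn,axle,crate]
Tick 6: prefer B, take beam from B; A=[-] B=[node,tube] C=[mast,knob,urn,axle,crate,beam]

Answer: 6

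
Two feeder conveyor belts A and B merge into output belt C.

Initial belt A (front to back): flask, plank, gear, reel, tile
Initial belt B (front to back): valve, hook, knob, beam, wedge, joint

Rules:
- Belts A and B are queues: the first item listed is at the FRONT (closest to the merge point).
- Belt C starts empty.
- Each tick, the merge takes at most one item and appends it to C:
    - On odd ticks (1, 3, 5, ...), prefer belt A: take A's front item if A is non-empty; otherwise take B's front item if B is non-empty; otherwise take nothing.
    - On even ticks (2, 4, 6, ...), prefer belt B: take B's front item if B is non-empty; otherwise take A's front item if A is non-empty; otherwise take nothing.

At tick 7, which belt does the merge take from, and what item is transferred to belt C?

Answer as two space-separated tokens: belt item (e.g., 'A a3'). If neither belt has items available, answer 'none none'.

Tick 1: prefer A, take flask from A; A=[plank,gear,reel,tile] B=[valve,hook,knob,beam,wedge,joint] C=[flask]
Tick 2: prefer B, take valve from B; A=[plank,gear,reel,tile] B=[hook,knob,beam,wedge,joint] C=[flask,valve]
Tick 3: prefer A, take plank from A; A=[gear,reel,tile] B=[hook,knob,beam,wedge,joint] C=[flask,valve,plank]
Tick 4: prefer B, take hook from B; A=[gear,reel,tile] B=[knob,beam,wedge,joint] C=[flask,valve,plank,hook]
Tick 5: prefer A, take gear from A; A=[reel,tile] B=[knob,beam,wedge,joint] C=[flask,valve,plank,hook,gear]
Tick 6: prefer B, take knob from B; A=[reel,tile] B=[beam,wedge,joint] C=[flask,valve,plank,hook,gear,knob]
Tick 7: prefer A, take reel from A; A=[tile] B=[beam,wedge,joint] C=[flask,valve,plank,hook,gear,knob,reel]

Answer: A reel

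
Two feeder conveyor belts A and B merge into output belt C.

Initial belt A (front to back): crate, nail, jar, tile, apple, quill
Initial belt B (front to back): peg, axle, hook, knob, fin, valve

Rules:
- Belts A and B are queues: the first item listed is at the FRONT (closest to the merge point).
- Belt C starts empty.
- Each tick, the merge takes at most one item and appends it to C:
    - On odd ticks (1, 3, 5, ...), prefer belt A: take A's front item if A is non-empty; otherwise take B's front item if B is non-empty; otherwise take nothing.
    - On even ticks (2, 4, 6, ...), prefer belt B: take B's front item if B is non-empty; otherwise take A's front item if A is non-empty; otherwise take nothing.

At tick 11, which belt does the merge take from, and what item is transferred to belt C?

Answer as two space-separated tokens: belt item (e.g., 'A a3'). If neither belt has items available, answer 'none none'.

Tick 1: prefer A, take crate from A; A=[nail,jar,tile,apple,quill] B=[peg,axle,hook,knob,fin,valve] C=[crate]
Tick 2: prefer B, take peg from B; A=[nail,jar,tile,apple,quill] B=[axle,hook,knob,fin,valve] C=[crate,peg]
Tick 3: prefer A, take nail from A; A=[jar,tile,apple,quill] B=[axle,hook,knob,fin,valve] C=[crate,peg,nail]
Tick 4: prefer B, take axle from B; A=[jar,tile,apple,quill] B=[hook,knob,fin,valve] C=[crate,peg,nail,axle]
Tick 5: prefer A, take jar from A; A=[tile,apple,quill] B=[hook,knob,fin,valve] C=[crate,peg,nail,axle,jar]
Tick 6: prefer B, take hook from B; A=[tile,apple,quill] B=[knob,fin,valve] C=[crate,peg,nail,axle,jar,hook]
Tick 7: prefer A, take tile from A; A=[apple,quill] B=[knob,fin,valve] C=[crate,peg,nail,axle,jar,hook,tile]
Tick 8: prefer B, take knob from B; A=[apple,quill] B=[fin,valve] C=[crate,peg,nail,axle,jar,hook,tile,knob]
Tick 9: prefer A, take apple from A; A=[quill] B=[fin,valve] C=[crate,peg,nail,axle,jar,hook,tile,knob,apple]
Tick 10: prefer B, take fin from B; A=[quill] B=[valve] C=[crate,peg,nail,axle,jar,hook,tile,knob,apple,fin]
Tick 11: prefer A, take quill from A; A=[-] B=[valve] C=[crate,peg,nail,axle,jar,hook,tile,knob,apple,fin,quill]

Answer: A quill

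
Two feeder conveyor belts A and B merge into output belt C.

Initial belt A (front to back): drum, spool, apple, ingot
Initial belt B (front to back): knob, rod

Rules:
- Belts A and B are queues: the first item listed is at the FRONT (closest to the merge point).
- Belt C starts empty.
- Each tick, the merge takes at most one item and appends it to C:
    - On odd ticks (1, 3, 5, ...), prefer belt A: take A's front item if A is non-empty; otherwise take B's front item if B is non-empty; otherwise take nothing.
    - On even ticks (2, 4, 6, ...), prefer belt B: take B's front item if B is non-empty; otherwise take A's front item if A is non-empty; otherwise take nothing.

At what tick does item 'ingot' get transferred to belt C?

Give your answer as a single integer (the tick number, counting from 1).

Answer: 6

Derivation:
Tick 1: prefer A, take drum from A; A=[spool,apple,ingot] B=[knob,rod] C=[drum]
Tick 2: prefer B, take knob from B; A=[spool,apple,ingot] B=[rod] C=[drum,knob]
Tick 3: prefer A, take spool from A; A=[apple,ingot] B=[rod] C=[drum,knob,spool]
Tick 4: prefer B, take rod from B; A=[apple,ingot] B=[-] C=[drum,knob,spool,rod]
Tick 5: prefer A, take apple from A; A=[ingot] B=[-] C=[drum,knob,spool,rod,apple]
Tick 6: prefer B, take ingot from A; A=[-] B=[-] C=[drum,knob,spool,rod,apple,ingot]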